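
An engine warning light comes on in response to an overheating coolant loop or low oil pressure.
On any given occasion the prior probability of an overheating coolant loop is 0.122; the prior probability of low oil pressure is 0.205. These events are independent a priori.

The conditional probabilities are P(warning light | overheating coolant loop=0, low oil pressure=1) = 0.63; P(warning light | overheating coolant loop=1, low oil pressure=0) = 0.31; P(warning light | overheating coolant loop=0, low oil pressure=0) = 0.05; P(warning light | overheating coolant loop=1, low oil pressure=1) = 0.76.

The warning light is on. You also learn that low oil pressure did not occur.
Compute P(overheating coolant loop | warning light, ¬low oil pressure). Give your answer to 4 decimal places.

P(overheating coolant loop | warning light, ¬low oil pressure) ≈ 0.4628

For the numerator, keep only overheating coolant loop=true terms: 0.31*0.122 = 0.037820
The normalizing constant is 0.05*0.878 + 0.31*0.122 = 0.081720
Posterior = 0.037820 / 0.081720 ≈ 0.4628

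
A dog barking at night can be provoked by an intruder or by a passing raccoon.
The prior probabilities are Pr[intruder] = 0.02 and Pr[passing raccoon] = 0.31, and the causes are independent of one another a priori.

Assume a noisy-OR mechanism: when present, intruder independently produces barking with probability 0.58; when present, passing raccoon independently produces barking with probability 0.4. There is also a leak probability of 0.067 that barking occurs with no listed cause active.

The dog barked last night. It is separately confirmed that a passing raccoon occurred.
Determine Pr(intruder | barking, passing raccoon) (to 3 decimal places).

Under noisy-OR, P(barking | causes) = 1 − (1−0.067)·∏(1−qᵢ) over the active causes.
P(barking | passing raccoon) = 0.4402·0.98 + 0.764884·0.02 = 0.431396 + 0.015298 = 0.446694
Restricting to configurations with intruder present: 0.764884·0.02 = 0.015298.
P(intruder | barking, passing raccoon) = 0.015298 / 0.446694 ≈ 0.034

Pr(intruder | barking, passing raccoon) ≈ 0.034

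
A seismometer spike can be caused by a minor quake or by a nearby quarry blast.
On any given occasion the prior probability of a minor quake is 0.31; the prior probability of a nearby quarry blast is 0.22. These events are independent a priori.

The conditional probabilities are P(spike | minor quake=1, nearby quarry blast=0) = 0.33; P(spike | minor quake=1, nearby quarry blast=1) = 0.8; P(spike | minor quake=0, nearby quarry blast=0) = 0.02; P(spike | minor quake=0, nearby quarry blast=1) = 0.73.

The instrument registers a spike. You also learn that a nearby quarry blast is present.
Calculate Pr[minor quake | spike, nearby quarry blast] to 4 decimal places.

Pr[minor quake | spike, nearby quarry blast] ≈ 0.3299

P(spike | nearby quarry blast) = 0.73·0.69 + 0.8·0.31 = 0.503700 + 0.248000 = 0.751700
The minor quake-present share is 0.8·0.31 = 0.248000.
Hence the posterior is 0.248000/0.751700 ≈ 0.3299.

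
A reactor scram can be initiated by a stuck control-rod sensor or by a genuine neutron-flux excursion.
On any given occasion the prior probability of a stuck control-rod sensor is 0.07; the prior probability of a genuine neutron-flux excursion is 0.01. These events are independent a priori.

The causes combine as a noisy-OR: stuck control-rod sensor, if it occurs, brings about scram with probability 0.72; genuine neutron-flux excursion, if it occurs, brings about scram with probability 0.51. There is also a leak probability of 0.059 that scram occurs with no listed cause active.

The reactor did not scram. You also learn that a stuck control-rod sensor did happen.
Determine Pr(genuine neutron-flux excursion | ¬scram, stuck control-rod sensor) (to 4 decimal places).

Pr(genuine neutron-flux excursion | ¬scram, stuck control-rod sensor) ≈ 0.0049

Under noisy-OR, P(scram | causes) = 1 − (1−0.059)·∏(1−qᵢ) over the active causes.
By total probability over both values of genuine neutron-flux excursion:
  P(¬scram | stuck control-rod sensor) = 0.26348×0.99 + 0.129105×0.01
        = 0.260845 + 0.001291 = 0.262136
The terms with genuine neutron-flux excursion present sum to 0.001291, so
  P(genuine neutron-flux excursion | ¬scram, stuck control-rod sensor) = 0.001291 / 0.262136 ≈ 0.0049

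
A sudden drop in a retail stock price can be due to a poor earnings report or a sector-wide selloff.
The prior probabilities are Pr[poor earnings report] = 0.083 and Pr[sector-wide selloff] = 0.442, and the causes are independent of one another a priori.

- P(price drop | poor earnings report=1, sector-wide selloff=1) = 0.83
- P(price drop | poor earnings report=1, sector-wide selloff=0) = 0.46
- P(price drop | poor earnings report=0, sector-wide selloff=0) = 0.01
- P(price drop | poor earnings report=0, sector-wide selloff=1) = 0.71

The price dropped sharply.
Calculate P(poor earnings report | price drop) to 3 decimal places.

For the numerator, keep only poor earnings report=true terms: 0.021304 + 0.030449 = 0.051753
The normalizing constant is 0.01*0.917*0.558 + 0.71*0.917*0.442 + 0.46*0.083*0.558 + 0.83*0.083*0.442 = 0.344643
P(poor earnings report | price drop) = 0.051753/0.344643 ≈ 0.150

P(poor earnings report | price drop) ≈ 0.150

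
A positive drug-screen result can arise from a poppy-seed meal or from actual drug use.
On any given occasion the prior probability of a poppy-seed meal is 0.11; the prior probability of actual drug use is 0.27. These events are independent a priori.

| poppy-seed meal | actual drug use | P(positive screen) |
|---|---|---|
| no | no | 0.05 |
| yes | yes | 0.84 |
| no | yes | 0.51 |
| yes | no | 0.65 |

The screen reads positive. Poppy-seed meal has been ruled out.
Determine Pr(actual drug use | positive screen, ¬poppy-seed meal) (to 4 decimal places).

Pr(actual drug use | positive screen, ¬poppy-seed meal) ≈ 0.7905

P(positive screen | ¬poppy-seed meal) = 0.05×0.73 + 0.51×0.27 = 0.036500 + 0.137700 = 0.174200
Of this, 0.137700 comes from 0.51×0.27 (the actual drug use=true cases).
Hence the posterior is 0.137700/0.174200 ≈ 0.7905.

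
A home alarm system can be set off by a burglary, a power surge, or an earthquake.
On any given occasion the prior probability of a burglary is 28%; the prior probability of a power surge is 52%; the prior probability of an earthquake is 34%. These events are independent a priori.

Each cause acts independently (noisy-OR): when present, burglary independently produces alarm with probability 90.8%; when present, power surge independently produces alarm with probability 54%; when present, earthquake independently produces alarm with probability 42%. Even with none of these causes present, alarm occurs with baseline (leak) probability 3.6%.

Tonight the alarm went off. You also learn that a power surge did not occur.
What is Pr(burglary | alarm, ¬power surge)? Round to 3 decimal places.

Under noisy-OR, P(alarm | causes) = 1 − (1−0.036)·∏(1−qᵢ) over the active causes.
P(alarm | ¬power surge) = 0.036*0.72*0.66 + 0.44088*0.72*0.34 + 0.911312*0.28*0.66 + 0.948561*0.28*0.34 = 0.017107 + 0.107927 + 0.168410 + 0.090303 = 0.383747
Of this, 0.258713 comes from 0.168410 + 0.090303 (the burglary=true cases).
So P(burglary | alarm, ¬power surge) = 0.258713/0.383747 ≈ 0.674.

Pr(burglary | alarm, ¬power surge) ≈ 0.674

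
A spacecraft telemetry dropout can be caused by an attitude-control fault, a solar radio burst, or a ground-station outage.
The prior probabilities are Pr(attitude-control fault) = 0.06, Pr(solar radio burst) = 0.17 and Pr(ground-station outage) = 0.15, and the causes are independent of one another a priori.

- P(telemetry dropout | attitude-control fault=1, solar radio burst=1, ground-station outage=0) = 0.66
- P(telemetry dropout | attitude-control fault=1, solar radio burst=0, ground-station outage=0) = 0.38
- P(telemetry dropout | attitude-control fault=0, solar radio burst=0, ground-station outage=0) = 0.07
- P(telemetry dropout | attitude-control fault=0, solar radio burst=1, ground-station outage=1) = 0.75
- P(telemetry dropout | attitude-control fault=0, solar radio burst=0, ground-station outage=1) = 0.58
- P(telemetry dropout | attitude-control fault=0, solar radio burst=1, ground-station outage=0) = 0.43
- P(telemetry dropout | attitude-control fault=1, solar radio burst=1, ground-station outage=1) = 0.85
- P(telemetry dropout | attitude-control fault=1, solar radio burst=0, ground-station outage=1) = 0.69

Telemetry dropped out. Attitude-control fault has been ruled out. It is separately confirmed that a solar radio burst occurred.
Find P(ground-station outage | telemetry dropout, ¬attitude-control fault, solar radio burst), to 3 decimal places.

P(ground-station outage | telemetry dropout, ¬attitude-control fault, solar radio burst) ≈ 0.235

For the numerator, keep only ground-station outage=true terms: 0.75·0.15 = 0.112500
Denominator P(telemetry dropout | ¬attitude-control fault, solar radio burst): 0.43·0.85 + 0.75·0.15 = 0.478000
P(ground-station outage | telemetry dropout, ¬attitude-control fault, solar radio burst) = 0.112500/0.478000 ≈ 0.235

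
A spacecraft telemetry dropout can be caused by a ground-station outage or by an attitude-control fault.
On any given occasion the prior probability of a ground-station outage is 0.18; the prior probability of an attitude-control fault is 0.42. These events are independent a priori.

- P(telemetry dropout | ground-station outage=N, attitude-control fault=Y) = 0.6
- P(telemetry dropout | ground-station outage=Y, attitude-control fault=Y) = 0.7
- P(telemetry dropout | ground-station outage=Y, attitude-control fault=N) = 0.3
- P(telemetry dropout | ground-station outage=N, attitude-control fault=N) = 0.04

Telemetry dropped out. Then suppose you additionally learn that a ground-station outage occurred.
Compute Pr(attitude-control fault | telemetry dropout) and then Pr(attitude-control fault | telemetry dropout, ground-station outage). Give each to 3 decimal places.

Pr(attitude-control fault | telemetry dropout) ≈ 0.838; Pr(attitude-control fault | telemetry dropout, ground-station outage) ≈ 0.628

For the numerator, keep only attitude-control fault=true terms: 0.206640 + 0.052920 = 0.259560
Normalizer over all consistent configurations: 0.04×0.82×0.58 + 0.6×0.82×0.42 + 0.3×0.18×0.58 + 0.7×0.18×0.42 = 0.309904
P(attitude-control fault | telemetry dropout) = 0.259560/0.309904 ≈ 0.838

With the extra evidence:
Enumerate both values of attitude-control fault and weight by the priors:
  P(telemetry dropout | ground-station outage) = 0.3*0.58 + 0.7*0.42
        = 0.174000 + 0.294000 = 0.468000
The terms with attitude-control fault present sum to 0.294000, so
  P(attitude-control fault | telemetry dropout, ground-station outage) = 0.294000 / 0.468000 ≈ 0.628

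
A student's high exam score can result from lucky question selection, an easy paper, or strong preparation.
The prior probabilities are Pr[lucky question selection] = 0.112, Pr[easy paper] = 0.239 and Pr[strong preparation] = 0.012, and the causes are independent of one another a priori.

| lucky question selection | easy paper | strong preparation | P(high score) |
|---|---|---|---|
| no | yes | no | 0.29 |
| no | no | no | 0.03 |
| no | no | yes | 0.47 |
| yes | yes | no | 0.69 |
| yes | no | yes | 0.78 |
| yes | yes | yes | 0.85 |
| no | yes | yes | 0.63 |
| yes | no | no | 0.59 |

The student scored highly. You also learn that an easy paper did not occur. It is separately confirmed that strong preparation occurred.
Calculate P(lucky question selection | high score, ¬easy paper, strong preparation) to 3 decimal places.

Numerator (weight on configurations with lucky question selection): 0.78*0.112 = 0.087360
Denominator P(high score | ¬easy paper, strong preparation): 0.47*0.888 + 0.78*0.112 = 0.504720
P(lucky question selection | high score, ¬easy paper, strong preparation) = 0.087360/0.504720 ≈ 0.173

P(lucky question selection | high score, ¬easy paper, strong preparation) ≈ 0.173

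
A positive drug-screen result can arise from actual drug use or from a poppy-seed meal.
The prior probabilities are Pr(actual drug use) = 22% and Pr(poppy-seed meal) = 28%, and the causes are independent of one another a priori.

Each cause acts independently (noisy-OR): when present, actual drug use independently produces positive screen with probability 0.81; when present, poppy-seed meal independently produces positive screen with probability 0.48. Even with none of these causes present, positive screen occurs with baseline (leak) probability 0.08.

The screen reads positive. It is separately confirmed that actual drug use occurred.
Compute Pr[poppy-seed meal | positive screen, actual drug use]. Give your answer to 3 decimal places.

Under noisy-OR, P(positive screen | causes) = 1 − (1−0.08)·∏(1−qᵢ) over the active causes.
Weight on poppy-seed meal=true, given the evidence: 0.909104·0.28 = 0.254549
Normalizer over all consistent configurations: 0.8252·0.72 + 0.909104·0.28 = 0.848693
P(poppy-seed meal | positive screen, actual drug use) = 0.254549/0.848693 ≈ 0.300

Pr[poppy-seed meal | positive screen, actual drug use] ≈ 0.300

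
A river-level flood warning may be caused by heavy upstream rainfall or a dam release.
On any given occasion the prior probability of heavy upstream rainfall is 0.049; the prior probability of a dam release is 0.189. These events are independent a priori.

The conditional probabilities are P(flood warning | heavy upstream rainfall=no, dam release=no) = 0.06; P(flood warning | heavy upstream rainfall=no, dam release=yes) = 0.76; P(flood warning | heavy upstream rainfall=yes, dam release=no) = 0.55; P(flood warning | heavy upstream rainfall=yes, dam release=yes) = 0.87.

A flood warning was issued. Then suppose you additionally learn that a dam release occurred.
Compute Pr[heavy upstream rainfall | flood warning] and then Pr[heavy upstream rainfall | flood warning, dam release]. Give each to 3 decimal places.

Pr[heavy upstream rainfall | flood warning] ≈ 0.141; Pr[heavy upstream rainfall | flood warning, dam release] ≈ 0.056

P(flood warning) = 0.06×0.951×0.811 + 0.76×0.951×0.189 + 0.55×0.049×0.811 + 0.87×0.049×0.189 = 0.046276 + 0.136602 + 0.021856 + 0.008057 = 0.212791
Of this, 0.029913 comes from 0.021856 + 0.008057 (the heavy upstream rainfall=true cases).
Hence the posterior is 0.029913/0.212791 ≈ 0.141.

Now also conditioning on dam release=true:
Numerator (weight on configurations with heavy upstream rainfall): 0.87×0.049 = 0.042630
Normalizer over all consistent configurations: 0.76×0.951 + 0.87×0.049 = 0.765390
Posterior = 0.042630 / 0.765390 ≈ 0.056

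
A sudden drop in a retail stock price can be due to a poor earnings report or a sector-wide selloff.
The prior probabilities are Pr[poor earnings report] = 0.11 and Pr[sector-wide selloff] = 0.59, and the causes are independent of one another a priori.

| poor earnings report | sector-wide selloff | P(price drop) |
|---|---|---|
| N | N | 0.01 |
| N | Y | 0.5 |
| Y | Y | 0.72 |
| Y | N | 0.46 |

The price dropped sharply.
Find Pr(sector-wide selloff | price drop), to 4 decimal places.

Pr(sector-wide selloff | price drop) ≈ 0.9269

P(price drop) = 0.01×0.89×0.41 + 0.5×0.89×0.59 + 0.46×0.11×0.41 + 0.72×0.11×0.59 = 0.003649 + 0.262550 + 0.020746 + 0.046728 = 0.333673
The sector-wide selloff-present share is 0.262550 + 0.046728 = 0.309278.
So P(sector-wide selloff | price drop) = 0.309278/0.333673 ≈ 0.9269.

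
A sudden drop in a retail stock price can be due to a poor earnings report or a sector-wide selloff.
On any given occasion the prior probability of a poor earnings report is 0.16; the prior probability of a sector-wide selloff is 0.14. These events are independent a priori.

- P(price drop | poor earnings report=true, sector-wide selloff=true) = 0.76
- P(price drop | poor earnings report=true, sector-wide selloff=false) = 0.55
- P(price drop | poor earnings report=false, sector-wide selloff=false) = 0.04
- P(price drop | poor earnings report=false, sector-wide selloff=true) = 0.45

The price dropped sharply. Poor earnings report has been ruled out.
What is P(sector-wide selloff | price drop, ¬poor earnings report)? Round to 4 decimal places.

P(sector-wide selloff | price drop, ¬poor earnings report) ≈ 0.6468

Numerator (weight on configurations with sector-wide selloff): 0.45×0.14 = 0.063000
Denominator P(price drop | ¬poor earnings report): 0.04×0.86 + 0.45×0.14 = 0.097400
Posterior = 0.063000 / 0.097400 ≈ 0.6468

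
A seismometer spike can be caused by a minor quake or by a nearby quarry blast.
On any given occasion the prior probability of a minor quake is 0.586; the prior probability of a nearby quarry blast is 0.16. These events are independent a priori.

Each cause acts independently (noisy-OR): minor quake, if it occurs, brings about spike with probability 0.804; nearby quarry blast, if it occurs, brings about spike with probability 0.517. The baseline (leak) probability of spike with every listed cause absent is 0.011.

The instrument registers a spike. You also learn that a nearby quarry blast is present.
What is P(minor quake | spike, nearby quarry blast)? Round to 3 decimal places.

Under noisy-OR, P(spike | causes) = 1 − (1−0.011)·∏(1−qᵢ) over the active causes.
By total probability over both values of minor quake:
  P(spike | nearby quarry blast) = 0.522313*0.414 + 0.906373*0.586
        = 0.216238 + 0.531135 = 0.747373
The terms with minor quake present sum to 0.531135, so
  P(minor quake | spike, nearby quarry blast) = 0.531135 / 0.747373 ≈ 0.711

P(minor quake | spike, nearby quarry blast) ≈ 0.711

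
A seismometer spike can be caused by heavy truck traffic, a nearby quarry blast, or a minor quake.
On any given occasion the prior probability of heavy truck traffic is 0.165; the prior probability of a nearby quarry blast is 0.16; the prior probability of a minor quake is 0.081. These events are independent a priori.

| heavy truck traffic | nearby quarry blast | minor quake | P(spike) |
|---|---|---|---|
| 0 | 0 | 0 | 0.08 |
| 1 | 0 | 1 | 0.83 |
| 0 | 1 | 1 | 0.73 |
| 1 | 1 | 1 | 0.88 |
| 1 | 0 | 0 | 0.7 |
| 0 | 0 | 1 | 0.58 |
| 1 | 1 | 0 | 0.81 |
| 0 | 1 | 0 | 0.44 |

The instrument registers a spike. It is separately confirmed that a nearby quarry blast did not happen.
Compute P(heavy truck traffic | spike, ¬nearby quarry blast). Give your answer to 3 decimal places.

Sum P(spike|·) weighted by the priors over the 4 (heavy truck traffic, minor quake) configurations:
  P(spike | ¬nearby quarry blast) = 0.08*0.835*0.919 + 0.58*0.835*0.081 + 0.7*0.165*0.919 + 0.83*0.165*0.081
        = 0.061389 + 0.039228 + 0.106145 + 0.011093 = 0.217855
Keeping only the heavy truck traffic-present terms gives 0.117238, so
  P(heavy truck traffic | spike, ¬nearby quarry blast) = 0.117238 / 0.217855 ≈ 0.538

P(heavy truck traffic | spike, ¬nearby quarry blast) ≈ 0.538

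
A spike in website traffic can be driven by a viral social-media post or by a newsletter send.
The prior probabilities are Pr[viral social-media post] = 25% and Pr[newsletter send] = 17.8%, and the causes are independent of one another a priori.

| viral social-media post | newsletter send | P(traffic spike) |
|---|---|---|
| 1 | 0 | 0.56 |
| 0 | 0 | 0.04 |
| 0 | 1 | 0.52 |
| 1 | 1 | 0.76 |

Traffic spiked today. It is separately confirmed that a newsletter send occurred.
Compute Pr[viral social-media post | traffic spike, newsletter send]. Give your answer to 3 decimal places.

By total probability over both values of viral social-media post:
  P(traffic spike | newsletter send) = 0.52*0.75 + 0.76*0.25
        = 0.390000 + 0.190000 = 0.580000
The terms with viral social-media post present sum to 0.190000, so
  P(viral social-media post | traffic spike, newsletter send) = 0.190000 / 0.580000 ≈ 0.328

Pr[viral social-media post | traffic spike, newsletter send] ≈ 0.328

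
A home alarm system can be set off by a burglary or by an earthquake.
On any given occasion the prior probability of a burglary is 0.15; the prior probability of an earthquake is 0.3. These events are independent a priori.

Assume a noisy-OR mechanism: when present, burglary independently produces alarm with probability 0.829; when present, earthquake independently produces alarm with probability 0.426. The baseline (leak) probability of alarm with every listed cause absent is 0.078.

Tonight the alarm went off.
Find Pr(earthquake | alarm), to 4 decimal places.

Under noisy-OR, P(alarm | causes) = 1 − (1−0.078)·∏(1−qᵢ) over the active causes.
P(alarm) = 0.078×0.85×0.7 + 0.470772×0.85×0.3 + 0.842338×0.15×0.7 + 0.909502×0.15×0.3 = 0.046410 + 0.120047 + 0.088445 + 0.040928 = 0.295830
Of this, 0.160975 comes from 0.120047 + 0.040928 (the earthquake=true cases).
So P(earthquake | alarm) = 0.160975/0.295830 ≈ 0.5441.

Pr(earthquake | alarm) ≈ 0.5441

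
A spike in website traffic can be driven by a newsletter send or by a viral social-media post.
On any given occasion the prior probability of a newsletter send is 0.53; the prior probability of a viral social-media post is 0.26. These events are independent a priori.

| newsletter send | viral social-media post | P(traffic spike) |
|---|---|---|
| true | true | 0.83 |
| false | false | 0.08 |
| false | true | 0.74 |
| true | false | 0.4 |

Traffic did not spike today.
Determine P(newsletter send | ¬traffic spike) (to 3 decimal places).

P(newsletter send | ¬traffic spike) ≈ 0.424

Weight on newsletter send=true, given the evidence: 0.235320 + 0.023426 = 0.258746
The normalizing constant is 0.92*0.47*0.74 + 0.26*0.47*0.26 + 0.6*0.53*0.74 + 0.17*0.53*0.26 = 0.610494
Posterior = 0.258746 / 0.610494 ≈ 0.424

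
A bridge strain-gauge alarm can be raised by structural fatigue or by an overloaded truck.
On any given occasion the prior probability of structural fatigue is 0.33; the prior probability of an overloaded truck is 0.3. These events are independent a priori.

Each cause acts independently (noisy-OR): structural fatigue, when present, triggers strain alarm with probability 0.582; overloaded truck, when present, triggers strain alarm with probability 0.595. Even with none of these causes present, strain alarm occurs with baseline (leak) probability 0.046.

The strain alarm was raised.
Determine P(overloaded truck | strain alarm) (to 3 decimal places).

P(overloaded truck | strain alarm) ≈ 0.563

Under noisy-OR, P(strain alarm | causes) = 1 − (1−0.046)·∏(1−qᵢ) over the active causes.
Enumerate the 4 (structural fatigue, overloaded truck) configurations and weight by the priors:
  P(strain alarm) = 0.046×0.67×0.7 + 0.61363×0.67×0.3 + 0.601228×0.33×0.7 + 0.838497×0.33×0.3
        = 0.021574 + 0.123340 + 0.138884 + 0.083011 = 0.366809
Keeping only the overloaded truck-present terms gives 0.206351, so
  P(overloaded truck | strain alarm) = 0.206351 / 0.366809 ≈ 0.563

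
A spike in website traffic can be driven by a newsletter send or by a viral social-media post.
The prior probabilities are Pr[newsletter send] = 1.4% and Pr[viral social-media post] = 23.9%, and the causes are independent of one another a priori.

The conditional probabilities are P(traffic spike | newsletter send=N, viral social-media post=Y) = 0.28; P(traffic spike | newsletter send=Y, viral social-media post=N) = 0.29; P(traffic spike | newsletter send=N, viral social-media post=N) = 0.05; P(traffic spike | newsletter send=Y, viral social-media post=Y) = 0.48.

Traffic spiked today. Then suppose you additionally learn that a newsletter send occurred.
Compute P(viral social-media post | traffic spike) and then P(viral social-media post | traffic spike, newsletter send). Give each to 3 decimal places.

P(traffic spike) = 0.05×0.986×0.761 + 0.28×0.986×0.239 + 0.29×0.014×0.761 + 0.48×0.014×0.239 = 0.037517 + 0.065983 + 0.003090 + 0.001606 = 0.108196
Restricting to configurations with viral social-media post present: 0.065983 + 0.001606 = 0.067589.
Hence the posterior is 0.067589/0.108196 ≈ 0.625.

Now also conditioning on newsletter send=true:
P(traffic spike | newsletter send) = 0.29·0.761 + 0.48·0.239 = 0.220690 + 0.114720 = 0.335410
Of this, 0.114720 comes from 0.48·0.239 (the viral social-media post=true cases).
So P(viral social-media post | traffic spike, newsletter send) = 0.114720/0.335410 ≈ 0.342.
The drop from 0.625 to 0.342 is the explaining-away (discounting) effect.

P(viral social-media post | traffic spike) ≈ 0.625; P(viral social-media post | traffic spike, newsletter send) ≈ 0.342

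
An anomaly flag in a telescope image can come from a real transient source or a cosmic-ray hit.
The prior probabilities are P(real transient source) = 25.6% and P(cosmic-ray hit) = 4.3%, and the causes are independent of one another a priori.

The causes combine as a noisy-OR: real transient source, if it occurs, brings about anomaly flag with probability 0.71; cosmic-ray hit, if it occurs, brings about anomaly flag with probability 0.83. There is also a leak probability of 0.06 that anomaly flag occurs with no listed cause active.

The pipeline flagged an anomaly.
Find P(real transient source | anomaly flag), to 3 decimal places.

P(real transient source | anomaly flag) ≈ 0.731

Under noisy-OR, P(anomaly flag | causes) = 1 − (1−0.06)·∏(1−qᵢ) over the active causes.
P(anomaly flag) = 0.06×0.744×0.957 + 0.8402×0.744×0.043 + 0.7274×0.256×0.957 + 0.953658×0.256×0.043 = 0.042720 + 0.026880 + 0.178207 + 0.010498 = 0.258305
Restricting to configurations with real transient source present: 0.178207 + 0.010498 = 0.188705.
Hence the posterior is 0.188705/0.258305 ≈ 0.731.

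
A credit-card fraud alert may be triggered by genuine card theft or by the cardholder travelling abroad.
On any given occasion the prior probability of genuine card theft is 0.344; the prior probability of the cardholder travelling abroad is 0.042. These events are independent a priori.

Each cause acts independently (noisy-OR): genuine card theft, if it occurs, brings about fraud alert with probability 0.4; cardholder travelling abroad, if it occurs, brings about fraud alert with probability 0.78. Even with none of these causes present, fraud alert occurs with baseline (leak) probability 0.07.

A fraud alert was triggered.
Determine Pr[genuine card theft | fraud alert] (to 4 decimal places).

Pr[genuine card theft | fraud alert] ≈ 0.7061

Under noisy-OR, P(fraud alert | causes) = 1 − (1−0.07)·∏(1−qᵢ) over the active causes.
Sum P(fraud alert|·) weighted by the priors over the 4 (genuine card theft, cardholder travelling abroad) configurations:
  P(fraud alert) = 0.07*0.656*0.958 + 0.7954*0.656*0.042 + 0.442*0.344*0.958 + 0.87724*0.344*0.042
        = 0.043991 + 0.021915 + 0.145662 + 0.012674 = 0.224242
Configurations with genuine card theft contribute 0.158336, so
  P(genuine card theft | fraud alert) = 0.158336 / 0.224242 ≈ 0.7061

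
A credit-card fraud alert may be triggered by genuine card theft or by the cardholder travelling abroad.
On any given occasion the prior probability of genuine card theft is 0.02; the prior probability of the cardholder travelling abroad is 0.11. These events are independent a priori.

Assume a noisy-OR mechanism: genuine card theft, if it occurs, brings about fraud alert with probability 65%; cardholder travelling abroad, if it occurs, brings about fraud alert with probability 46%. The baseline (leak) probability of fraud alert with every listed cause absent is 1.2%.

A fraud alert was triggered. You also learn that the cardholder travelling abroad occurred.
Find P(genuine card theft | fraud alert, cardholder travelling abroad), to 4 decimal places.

Under noisy-OR, P(fraud alert | causes) = 1 − (1−0.012)·∏(1−qᵢ) over the active causes.
Sum P(fraud alert|·) weighted by the priors over both values of genuine card theft:
  P(fraud alert | cardholder travelling abroad) = 0.46648*0.98 + 0.813268*0.02
        = 0.457150 + 0.016265 = 0.473415
The terms with genuine card theft present sum to 0.016265, so
  P(genuine card theft | fraud alert, cardholder travelling abroad) = 0.016265 / 0.473415 ≈ 0.0344

P(genuine card theft | fraud alert, cardholder travelling abroad) ≈ 0.0344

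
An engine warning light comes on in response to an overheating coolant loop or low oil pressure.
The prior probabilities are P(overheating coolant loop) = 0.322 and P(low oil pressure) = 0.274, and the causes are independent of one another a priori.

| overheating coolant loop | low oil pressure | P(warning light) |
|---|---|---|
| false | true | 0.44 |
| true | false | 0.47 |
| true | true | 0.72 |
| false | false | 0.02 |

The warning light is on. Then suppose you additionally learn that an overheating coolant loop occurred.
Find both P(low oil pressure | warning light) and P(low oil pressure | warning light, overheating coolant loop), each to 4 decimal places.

P(low oil pressure | warning light) ≈ 0.5482; P(low oil pressure | warning light, overheating coolant loop) ≈ 0.3664

For the numerator, keep only low oil pressure=true terms: 0.081740 + 0.063524 = 0.145264
Denominator P(warning light): 0.02×0.678×0.726 + 0.44×0.678×0.274 + 0.47×0.322×0.726 + 0.72×0.322×0.274 = 0.264982
P(low oil pressure | warning light) = 0.145264/0.264982 ≈ 0.5482

Now also conditioning on overheating coolant loop=true:
Sum P(warning light|·) weighted by the priors over both values of low oil pressure:
  P(warning light | overheating coolant loop) = 0.47×0.726 + 0.72×0.274
        = 0.341220 + 0.197280 = 0.538500
Configurations with low oil pressure contribute 0.197280, so
  P(low oil pressure | warning light, overheating coolant loop) = 0.197280 / 0.538500 ≈ 0.3664
The drop from 0.5482 to 0.3664 is the explaining-away (discounting) effect.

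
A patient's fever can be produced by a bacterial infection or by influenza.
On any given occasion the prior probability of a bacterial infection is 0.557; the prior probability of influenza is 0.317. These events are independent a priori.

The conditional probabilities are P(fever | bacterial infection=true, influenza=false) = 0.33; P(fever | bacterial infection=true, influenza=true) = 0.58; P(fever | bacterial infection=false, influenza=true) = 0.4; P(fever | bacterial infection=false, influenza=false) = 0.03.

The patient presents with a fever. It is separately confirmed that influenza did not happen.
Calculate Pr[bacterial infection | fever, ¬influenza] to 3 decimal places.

P(fever | ¬influenza) = 0.03×0.443 + 0.33×0.557 = 0.013290 + 0.183810 = 0.197100
Of this, 0.183810 comes from 0.33×0.557 (the bacterial infection=true cases).
P(bacterial infection | fever, ¬influenza) = 0.183810 / 0.197100 ≈ 0.933

Pr[bacterial infection | fever, ¬influenza] ≈ 0.933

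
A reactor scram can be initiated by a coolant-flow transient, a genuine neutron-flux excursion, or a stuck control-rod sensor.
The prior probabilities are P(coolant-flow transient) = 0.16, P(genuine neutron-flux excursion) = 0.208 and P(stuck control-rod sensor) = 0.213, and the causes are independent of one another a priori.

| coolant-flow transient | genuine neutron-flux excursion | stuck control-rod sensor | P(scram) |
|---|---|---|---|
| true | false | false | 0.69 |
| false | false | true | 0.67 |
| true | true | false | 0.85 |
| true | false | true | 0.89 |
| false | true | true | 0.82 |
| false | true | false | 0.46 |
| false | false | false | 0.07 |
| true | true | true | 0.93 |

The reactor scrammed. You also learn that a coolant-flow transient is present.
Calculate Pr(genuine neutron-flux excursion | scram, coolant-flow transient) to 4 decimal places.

P(scram | coolant-flow transient) = 0.69*0.792*0.787 + 0.89*0.792*0.213 + 0.85*0.208*0.787 + 0.93*0.208*0.213 = 0.430080 + 0.150139 + 0.139142 + 0.041203 = 0.760564
Of this, 0.180345 comes from 0.139142 + 0.041203 (the genuine neutron-flux excursion=true cases).
P(genuine neutron-flux excursion | scram, coolant-flow transient) = 0.180345 / 0.760564 ≈ 0.2371

Pr(genuine neutron-flux excursion | scram, coolant-flow transient) ≈ 0.2371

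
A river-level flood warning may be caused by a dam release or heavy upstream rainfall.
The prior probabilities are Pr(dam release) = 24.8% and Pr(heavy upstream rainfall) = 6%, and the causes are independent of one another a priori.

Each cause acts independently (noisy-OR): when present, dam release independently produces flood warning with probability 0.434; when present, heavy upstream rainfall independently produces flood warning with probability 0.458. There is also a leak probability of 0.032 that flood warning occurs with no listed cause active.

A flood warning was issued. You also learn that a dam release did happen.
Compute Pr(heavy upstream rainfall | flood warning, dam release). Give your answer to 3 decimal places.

Pr(heavy upstream rainfall | flood warning, dam release) ≈ 0.090

Under noisy-OR, P(flood warning | causes) = 1 − (1−0.032)·∏(1−qᵢ) over the active causes.
By total probability over both values of heavy upstream rainfall:
  P(flood warning | dam release) = 0.452112*0.94 + 0.703045*0.06
        = 0.424985 + 0.042183 = 0.467168
The terms with heavy upstream rainfall present sum to 0.042183, so
  P(heavy upstream rainfall | flood warning, dam release) = 0.042183 / 0.467168 ≈ 0.090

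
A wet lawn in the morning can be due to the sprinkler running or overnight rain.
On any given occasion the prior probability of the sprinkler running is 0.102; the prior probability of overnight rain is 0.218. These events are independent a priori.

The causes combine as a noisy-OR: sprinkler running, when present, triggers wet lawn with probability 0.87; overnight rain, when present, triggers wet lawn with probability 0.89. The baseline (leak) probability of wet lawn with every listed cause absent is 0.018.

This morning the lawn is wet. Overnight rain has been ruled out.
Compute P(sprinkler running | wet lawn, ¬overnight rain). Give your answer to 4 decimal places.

P(sprinkler running | wet lawn, ¬overnight rain) ≈ 0.8463

Under noisy-OR, P(wet lawn | causes) = 1 − (1−0.018)·∏(1−qᵢ) over the active causes.
For the numerator, keep only sprinkler running=true terms: 0.87234×0.102 = 0.088979
Normalizer over all consistent configurations: 0.018×0.898 + 0.87234×0.102 = 0.105143
Posterior = 0.088979 / 0.105143 ≈ 0.8463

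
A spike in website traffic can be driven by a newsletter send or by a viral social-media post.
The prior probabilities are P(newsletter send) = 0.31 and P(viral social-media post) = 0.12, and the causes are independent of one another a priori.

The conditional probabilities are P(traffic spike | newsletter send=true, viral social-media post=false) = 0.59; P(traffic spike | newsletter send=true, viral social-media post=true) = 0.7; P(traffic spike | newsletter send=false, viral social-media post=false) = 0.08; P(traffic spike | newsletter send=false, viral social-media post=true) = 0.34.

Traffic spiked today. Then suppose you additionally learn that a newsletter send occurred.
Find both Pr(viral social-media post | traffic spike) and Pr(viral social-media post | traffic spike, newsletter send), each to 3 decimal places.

P(traffic spike) = 0.08×0.69×0.88 + 0.34×0.69×0.12 + 0.59×0.31×0.88 + 0.7×0.31×0.12 = 0.048576 + 0.028152 + 0.160952 + 0.026040 = 0.263720
Restricting to configurations with viral social-media post present: 0.028152 + 0.026040 = 0.054192.
Hence the posterior is 0.054192/0.263720 ≈ 0.205.

Now condition on the additional information:
P(traffic spike | newsletter send) = 0.59·0.88 + 0.7·0.12 = 0.519200 + 0.084000 = 0.603200
Of this, 0.084000 comes from 0.7·0.12 (the viral social-media post=true cases).
So P(viral social-media post | traffic spike, newsletter send) = 0.084000/0.603200 ≈ 0.139.
This is intercausal reasoning (explaining away): once newsletter send accounts for the traffic spike, viral social-media post becomes less likely.

Pr(viral social-media post | traffic spike) ≈ 0.205; Pr(viral social-media post | traffic spike, newsletter send) ≈ 0.139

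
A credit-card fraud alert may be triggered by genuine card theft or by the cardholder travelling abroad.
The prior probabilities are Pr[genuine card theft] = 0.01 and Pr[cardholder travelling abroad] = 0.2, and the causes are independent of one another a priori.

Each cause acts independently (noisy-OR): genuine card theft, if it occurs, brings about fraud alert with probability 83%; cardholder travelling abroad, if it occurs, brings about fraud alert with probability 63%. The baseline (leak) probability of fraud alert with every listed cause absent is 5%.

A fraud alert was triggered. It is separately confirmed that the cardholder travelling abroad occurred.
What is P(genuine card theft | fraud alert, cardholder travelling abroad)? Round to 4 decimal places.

Under noisy-OR, P(fraud alert | causes) = 1 − (1−0.05)·∏(1−qᵢ) over the active causes.
Sum P(fraud alert|·) weighted by the priors over both values of genuine card theft:
  P(fraud alert | cardholder travelling abroad) = 0.6485·0.99 + 0.940245·0.01
        = 0.642015 + 0.009402 = 0.651417
The terms with genuine card theft present sum to 0.009402, so
  P(genuine card theft | fraud alert, cardholder travelling abroad) = 0.009402 / 0.651417 ≈ 0.0144

P(genuine card theft | fraud alert, cardholder travelling abroad) ≈ 0.0144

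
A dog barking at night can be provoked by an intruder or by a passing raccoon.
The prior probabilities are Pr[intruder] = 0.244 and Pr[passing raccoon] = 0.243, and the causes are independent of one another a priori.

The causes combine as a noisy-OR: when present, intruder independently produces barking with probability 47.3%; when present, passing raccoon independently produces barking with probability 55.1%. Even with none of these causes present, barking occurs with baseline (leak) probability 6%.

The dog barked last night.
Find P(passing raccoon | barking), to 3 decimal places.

Under noisy-OR, P(barking | causes) = 1 − (1−0.06)·∏(1−qᵢ) over the active causes.
Enumerate the 4 (intruder, passing raccoon) configurations and weight by the priors:
  P(barking) = 0.06×0.756×0.757 + 0.57794×0.756×0.243 + 0.50462×0.244×0.757 + 0.777574×0.244×0.243
        = 0.034338 + 0.106172 + 0.093207 + 0.046104 = 0.279821
Keeping only the passing raccoon-present terms gives 0.152276, so
  P(passing raccoon | barking) = 0.152276 / 0.279821 ≈ 0.544

P(passing raccoon | barking) ≈ 0.544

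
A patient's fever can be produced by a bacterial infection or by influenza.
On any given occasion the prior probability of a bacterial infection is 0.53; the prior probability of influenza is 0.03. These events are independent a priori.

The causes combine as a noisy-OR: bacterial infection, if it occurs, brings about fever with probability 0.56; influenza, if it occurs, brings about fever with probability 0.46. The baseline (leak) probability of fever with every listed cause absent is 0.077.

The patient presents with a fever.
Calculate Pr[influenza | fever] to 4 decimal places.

Under noisy-OR, P(fever | causes) = 1 − (1−0.077)·∏(1−qᵢ) over the active causes.
For the numerator, keep only influenza=true terms: 0.007072 + 0.012413 = 0.019485
Denominator P(fever): 0.077×0.47×0.97 + 0.50158×0.47×0.03 + 0.59388×0.53×0.97 + 0.780695×0.53×0.03 = 0.359903
P(influenza | fever) = 0.019485/0.359903 ≈ 0.0541

Pr[influenza | fever] ≈ 0.0541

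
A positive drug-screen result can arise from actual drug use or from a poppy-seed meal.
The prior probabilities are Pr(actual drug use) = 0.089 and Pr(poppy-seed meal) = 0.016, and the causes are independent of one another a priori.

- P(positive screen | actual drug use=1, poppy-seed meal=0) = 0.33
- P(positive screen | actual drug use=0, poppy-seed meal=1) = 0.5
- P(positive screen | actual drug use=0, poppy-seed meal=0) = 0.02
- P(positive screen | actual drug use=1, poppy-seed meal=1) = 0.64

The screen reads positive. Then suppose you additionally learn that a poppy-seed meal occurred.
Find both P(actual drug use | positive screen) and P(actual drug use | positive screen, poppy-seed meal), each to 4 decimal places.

P(actual drug use | positive screen) ≈ 0.5418; P(actual drug use | positive screen, poppy-seed meal) ≈ 0.1112

P(positive screen) = 0.02·0.911·0.984 + 0.5·0.911·0.016 + 0.33·0.089·0.984 + 0.64·0.089·0.016 = 0.017928 + 0.007288 + 0.028900 + 0.000911 = 0.055027
Restricting to configurations with actual drug use present: 0.028900 + 0.000911 = 0.029811.
Hence the posterior is 0.029811/0.055027 ≈ 0.5418.

With the extra evidence:
Numerator (weight on configurations with actual drug use): 0.64*0.089 = 0.056960
The normalizing constant is 0.5*0.911 + 0.64*0.089 = 0.512460
P(actual drug use | positive screen, poppy-seed meal) = 0.056960/0.512460 ≈ 0.1112
This is intercausal reasoning (explaining away): once poppy-seed meal accounts for the positive screen, actual drug use becomes less likely.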